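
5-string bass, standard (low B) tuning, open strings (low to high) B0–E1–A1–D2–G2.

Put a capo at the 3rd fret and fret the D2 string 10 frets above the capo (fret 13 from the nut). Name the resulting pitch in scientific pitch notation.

D♯3

The capo raises the open D2 by 3 semitones to F2; fretting 10 more gives D2 + 3 + 10 = D2 + 13 semitones = D♯3.
(Also written E♭.)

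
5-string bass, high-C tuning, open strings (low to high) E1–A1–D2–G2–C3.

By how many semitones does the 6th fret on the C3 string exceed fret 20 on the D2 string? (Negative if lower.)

C3 at fret 6 → F#3 (MIDI 54); D2 at fret 20 → A#3 (MIDI 58).
54 − 58 = -4, so the two pitches are 4 semitones apart.

-4 semitones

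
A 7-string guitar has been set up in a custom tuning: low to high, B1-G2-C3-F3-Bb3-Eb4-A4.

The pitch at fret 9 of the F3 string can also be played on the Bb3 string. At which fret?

Fret 9 on F3 is MIDI 53 + 9 = 62 (D4). On the Bb3 string (open MIDI 58), that pitch is 62 − 58 = fret 4.

4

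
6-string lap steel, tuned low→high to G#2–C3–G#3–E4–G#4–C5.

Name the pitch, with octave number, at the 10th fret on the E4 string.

D5

E4 is MIDI 64. Adding 10 gives 74, which is D5.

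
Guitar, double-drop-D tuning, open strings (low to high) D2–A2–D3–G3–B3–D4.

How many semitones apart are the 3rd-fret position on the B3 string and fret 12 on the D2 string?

12 semitones

B3 at fret 3 → D4 (MIDI 62); D2 at fret 12 → D3 (MIDI 50).
62 − 50 = 12, so the two pitches are 12 semitones apart, with D4 the higher.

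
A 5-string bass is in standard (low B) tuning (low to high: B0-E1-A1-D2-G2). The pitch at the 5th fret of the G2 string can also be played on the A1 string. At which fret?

G2 at fret 5 is G2 + 5 semitones = C3.
The open A1 string is 10 semitones below the open G2, so the same pitch on the A1 string lies at fret 5 + 10 = 15.

15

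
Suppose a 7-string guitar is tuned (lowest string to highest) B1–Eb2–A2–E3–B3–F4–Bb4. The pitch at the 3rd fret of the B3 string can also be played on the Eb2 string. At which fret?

23

B3 at fret 3 is B3 + 3 semitones = D4.
The open Eb2 string is 20 semitones below the open B3, so the same pitch on the Eb2 string lies at fret 3 + 20 = 23.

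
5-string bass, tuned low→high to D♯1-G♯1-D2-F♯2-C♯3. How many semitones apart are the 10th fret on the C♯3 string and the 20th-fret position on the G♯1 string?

C♯3 at fret 10 → B3 (MIDI 59); G♯1 at fret 20 → E3 (MIDI 52).
59 − 52 = 7, so the two pitches are 7 semitones apart, with B3 the higher.

7 semitones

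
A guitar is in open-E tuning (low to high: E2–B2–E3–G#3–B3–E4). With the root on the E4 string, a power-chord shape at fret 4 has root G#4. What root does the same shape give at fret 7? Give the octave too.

Moving from fret 4 to fret 7 shifts the root by 3 semitones.
G#4 up 3 semitones is B4.

B4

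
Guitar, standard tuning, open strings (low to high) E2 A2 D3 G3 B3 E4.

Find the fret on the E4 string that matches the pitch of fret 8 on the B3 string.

B3 at fret 8 is B3 + 8 semitones = G4.
The open E4 string is 5 semitones above the open B3, so the same pitch on the E4 string lies at fret 8 − 5 = 3.

3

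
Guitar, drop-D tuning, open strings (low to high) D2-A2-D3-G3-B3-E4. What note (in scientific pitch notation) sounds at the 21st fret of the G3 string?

Each fret is one semitone, so G3 + 21 = E5.

E5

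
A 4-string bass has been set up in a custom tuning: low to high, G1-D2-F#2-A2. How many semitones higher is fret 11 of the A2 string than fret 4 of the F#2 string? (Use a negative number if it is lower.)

A2 at fret 11 → G#3 (MIDI 56); F#2 at fret 4 → A#2 (MIDI 46).
56 − 46 = 10, so the two pitches are 10 semitones apart.

10 semitones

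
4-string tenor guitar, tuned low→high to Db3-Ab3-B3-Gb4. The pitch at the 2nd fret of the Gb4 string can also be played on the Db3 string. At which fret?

Gb4 at fret 2 is Gb4 + 2 semitones = Ab4.
The open Db3 string is 17 semitones below the open Gb4, so the same pitch on the Db3 string lies at fret 2 + 17 = 19.

19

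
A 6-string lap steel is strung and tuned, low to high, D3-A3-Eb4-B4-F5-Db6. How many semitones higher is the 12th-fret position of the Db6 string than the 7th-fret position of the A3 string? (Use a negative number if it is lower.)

Db6 at fret 12 → Db7 (MIDI 97); A3 at fret 7 → E4 (MIDI 64).
97 − 64 = 33, so the two pitches are 33 semitones apart.

33 semitones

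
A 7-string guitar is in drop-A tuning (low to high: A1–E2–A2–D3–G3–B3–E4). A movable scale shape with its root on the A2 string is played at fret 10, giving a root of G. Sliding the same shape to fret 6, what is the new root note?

Moving from fret 10 to fret 6 shifts the root by -4 semitones.
G down 4 semitones is D♯.

D♯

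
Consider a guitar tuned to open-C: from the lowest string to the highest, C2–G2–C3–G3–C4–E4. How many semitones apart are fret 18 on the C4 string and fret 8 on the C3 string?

C4 at fret 18 → F#5 (MIDI 78); C3 at fret 8 → G#3 (MIDI 56).
78 − 56 = 22, so the two pitches are 22 semitones apart, with F#5 the higher.

22 semitones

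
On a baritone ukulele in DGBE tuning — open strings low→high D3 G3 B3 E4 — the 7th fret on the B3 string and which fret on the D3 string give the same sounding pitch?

16

B3 at fret 7 is B3 + 7 semitones = F#4.
The open D3 string is 9 semitones below the open B3, so the same pitch on the D3 string lies at fret 7 + 9 = 16.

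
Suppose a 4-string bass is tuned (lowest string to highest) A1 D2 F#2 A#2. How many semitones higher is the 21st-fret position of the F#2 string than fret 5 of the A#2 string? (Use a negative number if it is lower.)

F#2 at fret 21 → D#4 (MIDI 63); A#2 at fret 5 → D#3 (MIDI 51).
63 − 51 = 12, so the two pitches are 12 semitones apart.

12 semitones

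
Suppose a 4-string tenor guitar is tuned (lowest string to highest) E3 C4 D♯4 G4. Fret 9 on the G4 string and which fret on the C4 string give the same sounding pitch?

16

Fret 9 on G4 is MIDI 67 + 9 = 76 (E5). On the C4 string (open MIDI 60), that pitch is 76 − 60 = fret 16.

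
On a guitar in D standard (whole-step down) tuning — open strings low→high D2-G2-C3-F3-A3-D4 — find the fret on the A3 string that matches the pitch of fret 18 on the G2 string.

4

G2 at fret 18 is G2 + 18 semitones = C♯4.
The open A3 string is 14 semitones above the open G2, so the same pitch on the A3 string lies at fret 18 − 14 = 4.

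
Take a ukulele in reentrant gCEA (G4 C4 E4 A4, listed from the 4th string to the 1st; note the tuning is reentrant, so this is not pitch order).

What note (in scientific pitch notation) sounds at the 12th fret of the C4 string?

The open C4 string plus 12 semitones: C–C#–D–D#–…–A#–B–C.
The walk passes from B into C once, so the octave number goes from 4 to 5.

C5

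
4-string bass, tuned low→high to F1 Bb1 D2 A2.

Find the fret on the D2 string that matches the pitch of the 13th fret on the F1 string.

F1 at fret 13 is F1 + 13 semitones = Gb2.
The open D2 string is 9 semitones above the open F1, so the same pitch on the D2 string lies at fret 13 − 9 = 4.

4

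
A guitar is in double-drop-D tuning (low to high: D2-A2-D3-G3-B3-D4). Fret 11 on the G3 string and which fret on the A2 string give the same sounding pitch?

21

G3 at fret 11 is G3 + 11 semitones = F♯4.
The open A2 string is 10 semitones below the open G3, so the same pitch on the A2 string lies at fret 11 + 10 = 21.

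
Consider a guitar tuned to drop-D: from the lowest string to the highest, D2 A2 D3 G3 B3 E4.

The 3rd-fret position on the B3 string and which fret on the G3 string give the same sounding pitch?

7

Fret 3 on B3 is MIDI 59 + 3 = 62 (D4). On the G3 string (open MIDI 55), that pitch is 62 − 55 = fret 7.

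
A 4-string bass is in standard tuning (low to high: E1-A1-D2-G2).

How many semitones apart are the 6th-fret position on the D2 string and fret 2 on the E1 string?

D2 at fret 6 → G♯2 (MIDI 44); E1 at fret 2 → F♯1 (MIDI 30).
44 − 30 = 14, so the two pitches are 14 semitones apart, with G♯2 the higher.

14 semitones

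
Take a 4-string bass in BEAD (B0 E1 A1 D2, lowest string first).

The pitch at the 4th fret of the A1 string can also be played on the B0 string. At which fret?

A1 at fret 4 is A1 + 4 semitones = C#2.
The open B0 string is 10 semitones below the open A1, so the same pitch on the B0 string lies at fret 4 + 10 = 14.

14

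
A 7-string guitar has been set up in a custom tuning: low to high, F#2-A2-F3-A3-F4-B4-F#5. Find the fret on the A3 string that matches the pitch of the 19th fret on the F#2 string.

4

F#2 at fret 19 is F#2 + 19 semitones = C#4.
The open A3 string is 15 semitones above the open F#2, so the same pitch on the A3 string lies at fret 19 − 15 = 4.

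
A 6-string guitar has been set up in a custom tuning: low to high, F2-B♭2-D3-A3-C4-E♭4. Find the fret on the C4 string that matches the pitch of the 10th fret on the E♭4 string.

13

Fret 10 on E♭4 is MIDI 63 + 10 = 73 (D♭5). On the C4 string (open MIDI 60), that pitch is 73 − 60 = fret 13.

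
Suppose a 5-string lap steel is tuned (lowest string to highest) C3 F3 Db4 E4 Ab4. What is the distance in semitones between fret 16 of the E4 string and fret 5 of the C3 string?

27 semitones

E4 at fret 16 → Ab5 (MIDI 80); C3 at fret 5 → F3 (MIDI 53).
80 − 53 = 27, so the two pitches are 27 semitones apart, with Ab5 the higher.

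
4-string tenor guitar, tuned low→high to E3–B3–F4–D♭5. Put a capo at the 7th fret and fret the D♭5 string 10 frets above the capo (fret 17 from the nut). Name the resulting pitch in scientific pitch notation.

The capo raises the open D♭5 by 7 semitones to A♭5; fretting 10 more gives D♭5 + 7 + 10 = D♭5 + 17 semitones = G♭6.
(Also written F♯.)

G♭6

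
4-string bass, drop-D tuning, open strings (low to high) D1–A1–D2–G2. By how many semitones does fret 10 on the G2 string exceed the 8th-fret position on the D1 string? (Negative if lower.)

G2 at fret 10 → F3 (MIDI 53); D1 at fret 8 → A#1 (MIDI 34).
53 − 34 = 19, so the two pitches are 19 semitones apart.

19 semitones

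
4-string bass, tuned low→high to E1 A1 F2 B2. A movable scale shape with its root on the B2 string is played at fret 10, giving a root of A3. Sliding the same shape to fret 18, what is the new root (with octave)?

Moving from fret 10 to fret 18 shifts the root by 8 semitones.
A3 up 8 semitones is F4.

F4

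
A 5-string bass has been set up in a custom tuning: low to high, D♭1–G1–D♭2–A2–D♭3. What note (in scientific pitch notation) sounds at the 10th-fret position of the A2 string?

G3

A2 is MIDI 45. Adding 10 gives 55, which is G3.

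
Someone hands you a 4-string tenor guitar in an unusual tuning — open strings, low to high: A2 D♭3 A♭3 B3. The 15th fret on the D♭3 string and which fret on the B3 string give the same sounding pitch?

5

D♭3 at fret 15 is D♭3 + 15 semitones = E4.
The open B3 string is 10 semitones above the open D♭3, so the same pitch on the B3 string lies at fret 15 − 10 = 5.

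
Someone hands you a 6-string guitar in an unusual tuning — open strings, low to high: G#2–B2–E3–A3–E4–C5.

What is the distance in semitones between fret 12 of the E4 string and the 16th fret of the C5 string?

12 semitones

E4 at fret 12 → E5 (MIDI 76); C5 at fret 16 → E6 (MIDI 88).
76 − 88 = -12, so the two pitches are 12 semitones apart, with E6 the higher.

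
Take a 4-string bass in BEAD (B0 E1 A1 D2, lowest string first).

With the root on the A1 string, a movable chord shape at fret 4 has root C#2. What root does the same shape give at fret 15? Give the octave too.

Moving from fret 4 to fret 15 shifts the root by 11 semitones.
C#2 up 11 semitones is C3.

C3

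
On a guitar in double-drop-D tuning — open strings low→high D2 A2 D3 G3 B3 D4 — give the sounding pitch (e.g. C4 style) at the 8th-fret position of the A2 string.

The open A2 string plus 8 semitones: A–A#–B–C–C#–D–D#–E–F.
The walk passes from B into C once, so the octave number goes from 2 to 3.

F3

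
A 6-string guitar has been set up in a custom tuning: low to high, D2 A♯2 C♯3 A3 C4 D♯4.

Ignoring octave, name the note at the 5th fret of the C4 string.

F

C4 is MIDI 60. Adding 5 gives 65; 65 mod 12 = 5, i.e. F.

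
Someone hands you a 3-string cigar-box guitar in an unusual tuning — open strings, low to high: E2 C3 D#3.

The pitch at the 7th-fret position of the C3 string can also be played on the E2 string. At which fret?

15

C3 at fret 7 is C3 + 7 semitones = G3.
The open E2 string is 8 semitones below the open C3, so the same pitch on the E2 string lies at fret 7 + 8 = 15.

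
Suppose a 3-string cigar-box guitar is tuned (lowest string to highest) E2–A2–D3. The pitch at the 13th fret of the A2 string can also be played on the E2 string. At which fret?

18

Fret 13 on A2 is MIDI 45 + 13 = 58 (A#3). On the E2 string (open MIDI 40), that pitch is 58 − 40 = fret 18.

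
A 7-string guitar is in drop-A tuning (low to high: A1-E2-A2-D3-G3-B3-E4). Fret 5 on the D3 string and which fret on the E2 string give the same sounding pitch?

D3 at fret 5 is D3 + 5 semitones = G3.
The open E2 string is 10 semitones below the open D3, so the same pitch on the E2 string lies at fret 5 + 10 = 15.

15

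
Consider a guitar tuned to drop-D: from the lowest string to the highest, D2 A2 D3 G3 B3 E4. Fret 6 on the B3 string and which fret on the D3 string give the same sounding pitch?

15

B3 at fret 6 is B3 + 6 semitones = F4.
The open D3 string is 9 semitones below the open B3, so the same pitch on the D3 string lies at fret 6 + 9 = 15.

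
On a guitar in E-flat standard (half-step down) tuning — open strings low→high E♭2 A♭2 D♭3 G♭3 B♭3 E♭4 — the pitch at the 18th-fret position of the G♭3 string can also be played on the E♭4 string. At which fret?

G♭3 at fret 18 is G♭3 + 18 semitones = C5.
The open E♭4 string is 9 semitones above the open G♭3, so the same pitch on the E♭4 string lies at fret 18 − 9 = 9.

9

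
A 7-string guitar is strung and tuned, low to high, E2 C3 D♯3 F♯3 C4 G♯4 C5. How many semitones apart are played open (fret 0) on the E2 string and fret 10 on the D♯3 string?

E2 at fret 0 → E2 (MIDI 40); D♯3 at fret 10 → C♯4 (MIDI 61).
40 − 61 = -21, so the two pitches are 21 semitones apart, with C♯4 the higher.

21 semitones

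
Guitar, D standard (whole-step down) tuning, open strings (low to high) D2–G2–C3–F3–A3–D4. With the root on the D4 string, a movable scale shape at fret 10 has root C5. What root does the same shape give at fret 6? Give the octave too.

G♯4

Moving from fret 10 to fret 6 shifts the root by -4 semitones.
C5 down 4 semitones is G♯4.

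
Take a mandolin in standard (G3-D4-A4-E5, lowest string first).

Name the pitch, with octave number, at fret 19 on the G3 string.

G3 is MIDI 55. Adding 19 gives 74, which is D5.

D5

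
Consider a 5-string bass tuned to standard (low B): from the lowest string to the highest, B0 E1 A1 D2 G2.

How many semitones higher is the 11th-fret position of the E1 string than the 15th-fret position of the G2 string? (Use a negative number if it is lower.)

-19 semitones

E1 at fret 11 → D#2 (MIDI 39); G2 at fret 15 → A#3 (MIDI 58).
39 − 58 = -19, so the two pitches are 19 semitones apart.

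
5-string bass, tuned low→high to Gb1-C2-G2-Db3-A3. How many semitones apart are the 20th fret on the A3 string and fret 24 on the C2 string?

A3 at fret 20 → F5 (MIDI 77); C2 at fret 24 → C4 (MIDI 60).
77 − 60 = 17, so the two pitches are 17 semitones apart, with F5 the higher.

17 semitones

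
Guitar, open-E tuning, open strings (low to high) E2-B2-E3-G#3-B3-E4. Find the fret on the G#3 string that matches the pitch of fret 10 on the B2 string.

1

B2 at fret 10 is B2 + 10 semitones = A3.
The open G#3 string is 9 semitones above the open B2, so the same pitch on the G#3 string lies at fret 10 − 9 = 1.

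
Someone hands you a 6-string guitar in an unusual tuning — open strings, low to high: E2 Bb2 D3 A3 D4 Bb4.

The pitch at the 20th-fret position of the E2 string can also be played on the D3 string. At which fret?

10

E2 at fret 20 is E2 + 20 semitones = C4.
The open D3 string is 10 semitones above the open E2, so the same pitch on the D3 string lies at fret 20 − 10 = 10.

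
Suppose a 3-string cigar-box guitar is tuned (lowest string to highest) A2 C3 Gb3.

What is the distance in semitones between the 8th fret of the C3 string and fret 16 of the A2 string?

5 semitones

C3 at fret 8 → Ab3 (MIDI 56); A2 at fret 16 → Db4 (MIDI 61).
56 − 61 = -5, so the two pitches are 5 semitones apart, with Db4 the higher.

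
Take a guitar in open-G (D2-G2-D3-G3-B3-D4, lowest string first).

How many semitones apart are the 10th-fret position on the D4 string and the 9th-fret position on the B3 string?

4 semitones

D4 at fret 10 → C5 (MIDI 72); B3 at fret 9 → G#4 (MIDI 68).
72 − 68 = 4, so the two pitches are 4 semitones apart, with C5 the higher.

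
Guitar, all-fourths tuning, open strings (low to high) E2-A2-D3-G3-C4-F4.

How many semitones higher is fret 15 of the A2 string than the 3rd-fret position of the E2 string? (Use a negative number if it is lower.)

17 semitones

A2 at fret 15 → C4 (MIDI 60); E2 at fret 3 → G2 (MIDI 43).
60 − 43 = 17, so the two pitches are 17 semitones apart.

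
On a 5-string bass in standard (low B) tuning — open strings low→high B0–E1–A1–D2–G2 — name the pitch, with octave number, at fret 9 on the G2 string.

Each fret is one semitone, so G2 + 9 = E3.

E3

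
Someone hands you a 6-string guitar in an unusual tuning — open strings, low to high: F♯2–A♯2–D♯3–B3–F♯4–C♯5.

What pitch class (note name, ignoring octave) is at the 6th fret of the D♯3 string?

Each fret is one semitone, so D♯3 + 6 = A.

A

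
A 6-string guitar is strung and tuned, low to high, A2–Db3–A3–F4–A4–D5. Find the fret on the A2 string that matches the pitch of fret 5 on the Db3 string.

Db3 at fret 5 is Db3 + 5 semitones = Gb3.
The open A2 string is 4 semitones below the open Db3, so the same pitch on the A2 string lies at fret 5 + 4 = 9.

9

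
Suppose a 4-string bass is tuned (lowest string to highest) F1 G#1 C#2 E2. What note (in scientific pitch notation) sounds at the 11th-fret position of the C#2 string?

C3

The open C#2 string plus 11 semitones: C#–D–D#–E–…–A#–B–C.
The walk passes from B into C once, so the octave number goes from 2 to 3.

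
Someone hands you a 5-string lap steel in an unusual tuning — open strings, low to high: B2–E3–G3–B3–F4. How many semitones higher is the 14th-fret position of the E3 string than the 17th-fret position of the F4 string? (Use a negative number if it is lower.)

-16 semitones

E3 at fret 14 → Gb4 (MIDI 66); F4 at fret 17 → Bb5 (MIDI 82).
66 − 82 = -16, so the two pitches are 16 semitones apart.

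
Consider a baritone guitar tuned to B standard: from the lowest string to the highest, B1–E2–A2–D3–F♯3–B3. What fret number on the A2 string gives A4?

24

A4 is 24 semitones above the open A2 (A–A#–B–C–…–G–G#–A), so it sits at fret 24.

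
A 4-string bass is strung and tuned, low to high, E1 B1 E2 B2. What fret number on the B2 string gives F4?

18

F4 is 18 semitones above the open B2 (B–C–Db–D–…–Eb–E–F), so it sits at fret 18.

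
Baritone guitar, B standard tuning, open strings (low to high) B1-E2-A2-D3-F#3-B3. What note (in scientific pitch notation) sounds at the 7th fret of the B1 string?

F#2

Each fret is one semitone, so B1 + 7 = F#2.
(Equivalently spelled Gb2.)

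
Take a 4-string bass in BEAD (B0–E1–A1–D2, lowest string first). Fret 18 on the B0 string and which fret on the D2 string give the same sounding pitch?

3

B0 at fret 18 is B0 + 18 semitones = F2.
The open D2 string is 15 semitones above the open B0, so the same pitch on the D2 string lies at fret 18 − 15 = 3.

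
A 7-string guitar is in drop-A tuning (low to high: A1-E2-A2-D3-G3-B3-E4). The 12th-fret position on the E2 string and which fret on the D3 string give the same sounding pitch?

Fret 12 on E2 is MIDI 40 + 12 = 52 (E3). On the D3 string (open MIDI 50), that pitch is 52 − 50 = fret 2.

2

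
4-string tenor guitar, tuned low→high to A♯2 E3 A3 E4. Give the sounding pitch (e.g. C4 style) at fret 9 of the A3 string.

A3 is MIDI 57. Adding 9 gives 66, which is F♯4.

F♯4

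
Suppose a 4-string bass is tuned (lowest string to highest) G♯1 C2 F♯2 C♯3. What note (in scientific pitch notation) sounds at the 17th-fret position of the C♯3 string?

F♯4

Each fret is one semitone, so C♯3 + 17 = F♯4.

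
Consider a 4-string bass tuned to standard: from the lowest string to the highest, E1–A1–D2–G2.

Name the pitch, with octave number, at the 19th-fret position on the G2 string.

G2 is MIDI 43. Adding 19 gives 62, which is D4.

D4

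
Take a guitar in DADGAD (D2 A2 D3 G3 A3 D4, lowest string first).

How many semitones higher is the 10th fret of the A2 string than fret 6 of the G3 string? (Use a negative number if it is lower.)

A2 at fret 10 → G3 (MIDI 55); G3 at fret 6 → C#4 (MIDI 61).
55 − 61 = -6, so the two pitches are 6 semitones apart.

-6 semitones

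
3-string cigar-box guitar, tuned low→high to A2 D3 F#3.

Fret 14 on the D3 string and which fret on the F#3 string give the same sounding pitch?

10

Fret 14 on D3 is MIDI 50 + 14 = 64 (E4). On the F#3 string (open MIDI 54), that pitch is 64 − 54 = fret 10.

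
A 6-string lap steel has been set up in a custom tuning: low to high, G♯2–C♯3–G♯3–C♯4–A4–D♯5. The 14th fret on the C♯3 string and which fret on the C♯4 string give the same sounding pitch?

C♯3 at fret 14 is C♯3 + 14 semitones = D♯4.
The open C♯4 string is 12 semitones above the open C♯3, so the same pitch on the C♯4 string lies at fret 14 − 12 = 2.

2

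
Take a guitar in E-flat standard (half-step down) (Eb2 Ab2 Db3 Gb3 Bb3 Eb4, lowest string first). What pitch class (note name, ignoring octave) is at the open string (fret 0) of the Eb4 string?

Fret 0 is the open string itself, so the pitch is just Eb.
(Equivalently spelled D#.)

Eb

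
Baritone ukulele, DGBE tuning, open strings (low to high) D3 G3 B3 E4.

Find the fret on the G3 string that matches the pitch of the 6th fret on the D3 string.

D3 at fret 6 is D3 + 6 semitones = G#3.
The open G3 string is 5 semitones above the open D3, so the same pitch on the G3 string lies at fret 6 − 5 = 1.

1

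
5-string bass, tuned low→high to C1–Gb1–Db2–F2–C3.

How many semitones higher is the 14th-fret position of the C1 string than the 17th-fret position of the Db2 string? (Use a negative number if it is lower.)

C1 at fret 14 → D2 (MIDI 38); Db2 at fret 17 → Gb3 (MIDI 54).
38 − 54 = -16, so the two pitches are 16 semitones apart.

-16 semitones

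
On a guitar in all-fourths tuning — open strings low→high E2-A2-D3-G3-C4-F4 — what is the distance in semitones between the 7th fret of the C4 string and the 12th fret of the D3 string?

C4 at fret 7 → G4 (MIDI 67); D3 at fret 12 → D4 (MIDI 62).
67 − 62 = 5, so the two pitches are 5 semitones apart, with G4 the higher.

5 semitones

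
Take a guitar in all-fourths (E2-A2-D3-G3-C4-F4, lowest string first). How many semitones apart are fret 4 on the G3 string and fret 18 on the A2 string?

4 semitones

G3 at fret 4 → B3 (MIDI 59); A2 at fret 18 → D#4 (MIDI 63).
59 − 63 = -4, so the two pitches are 4 semitones apart, with D#4 the higher.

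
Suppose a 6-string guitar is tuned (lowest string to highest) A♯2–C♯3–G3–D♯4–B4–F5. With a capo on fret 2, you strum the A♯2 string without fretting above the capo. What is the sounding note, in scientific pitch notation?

C3

The capo raises the open A♯2 by 2 semitones to C3; fretting 0 more gives A♯2 + 2 + 0 = A♯2 + 2 semitones = C3.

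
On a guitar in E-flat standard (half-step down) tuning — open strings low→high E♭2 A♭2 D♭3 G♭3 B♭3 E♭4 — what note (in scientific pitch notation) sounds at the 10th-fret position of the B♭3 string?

B♭3 is MIDI 58. Adding 10 gives 68, which is A♭4.

A♭4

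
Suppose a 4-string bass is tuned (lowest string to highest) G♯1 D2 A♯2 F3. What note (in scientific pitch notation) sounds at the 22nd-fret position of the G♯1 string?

F♯3

Each fret is one semitone, so G♯1 + 22 = F♯3.
(Equivalently spelled G♭3.)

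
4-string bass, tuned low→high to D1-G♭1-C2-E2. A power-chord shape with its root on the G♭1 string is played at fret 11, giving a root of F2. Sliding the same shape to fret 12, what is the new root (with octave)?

G♭2

Moving from fret 11 to fret 12 shifts the root by 1 semitone.
F2 up 1 semitone is G♭2.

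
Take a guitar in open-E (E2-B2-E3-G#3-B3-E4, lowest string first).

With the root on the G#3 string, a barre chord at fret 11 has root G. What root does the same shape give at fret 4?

C

Moving from fret 11 to fret 4 shifts the root by -7 semitones.
G down 7 semitones is C.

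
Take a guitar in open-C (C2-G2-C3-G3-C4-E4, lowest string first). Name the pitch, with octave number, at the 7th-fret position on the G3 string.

Each fret is one semitone, so G3 + 7 = D4.

D4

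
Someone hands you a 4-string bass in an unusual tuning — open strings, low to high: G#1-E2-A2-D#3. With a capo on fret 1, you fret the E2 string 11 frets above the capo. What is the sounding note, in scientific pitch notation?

E3

The capo raises the open E2 by 1 semitone to F2; fretting 11 more gives E2 + 1 + 11 = E2 + 12 semitones = E3.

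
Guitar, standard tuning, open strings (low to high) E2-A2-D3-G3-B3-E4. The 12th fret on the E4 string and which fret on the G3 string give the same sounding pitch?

Fret 12 on E4 is MIDI 64 + 12 = 76 (E5). On the G3 string (open MIDI 55), that pitch is 76 − 55 = fret 21.

21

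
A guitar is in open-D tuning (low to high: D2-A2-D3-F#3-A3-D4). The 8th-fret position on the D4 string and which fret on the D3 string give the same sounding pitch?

20

Fret 8 on D4 is MIDI 62 + 8 = 70 (A#4). On the D3 string (open MIDI 50), that pitch is 70 − 50 = fret 20.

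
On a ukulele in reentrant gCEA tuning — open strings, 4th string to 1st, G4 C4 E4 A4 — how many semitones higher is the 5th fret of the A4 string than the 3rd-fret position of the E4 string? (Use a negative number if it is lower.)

7 semitones

A4 at fret 5 → D5 (MIDI 74); E4 at fret 3 → G4 (MIDI 67).
74 − 67 = 7, so the two pitches are 7 semitones apart.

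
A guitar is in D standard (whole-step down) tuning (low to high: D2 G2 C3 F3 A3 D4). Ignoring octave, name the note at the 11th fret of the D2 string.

The open D2 string plus 11 semitones: D–D#–E–F–…–B–C–C#.
(Equivalently spelled Db.)

C#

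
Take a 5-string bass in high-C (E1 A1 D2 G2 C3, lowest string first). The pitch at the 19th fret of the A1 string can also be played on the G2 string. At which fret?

A1 at fret 19 is A1 + 19 semitones = E3.
The open G2 string is 10 semitones above the open A1, so the same pitch on the G2 string lies at fret 19 − 10 = 9.

9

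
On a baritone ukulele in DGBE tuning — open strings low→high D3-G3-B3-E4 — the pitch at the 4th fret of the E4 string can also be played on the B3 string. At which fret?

9

Fret 4 on E4 is MIDI 64 + 4 = 68 (G#4). On the B3 string (open MIDI 59), that pitch is 68 − 59 = fret 9.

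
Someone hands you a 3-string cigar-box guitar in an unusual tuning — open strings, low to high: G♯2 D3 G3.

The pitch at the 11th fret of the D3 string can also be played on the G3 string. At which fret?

D3 at fret 11 is D3 + 11 semitones = C♯4.
The open G3 string is 5 semitones above the open D3, so the same pitch on the G3 string lies at fret 11 − 5 = 6.

6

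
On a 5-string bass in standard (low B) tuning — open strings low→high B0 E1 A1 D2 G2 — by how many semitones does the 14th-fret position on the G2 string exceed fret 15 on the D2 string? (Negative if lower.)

G2 at fret 14 → A3 (MIDI 57); D2 at fret 15 → F3 (MIDI 53).
57 − 53 = 4, so the two pitches are 4 semitones apart.

4 semitones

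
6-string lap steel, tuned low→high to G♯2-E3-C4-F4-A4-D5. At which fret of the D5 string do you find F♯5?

F♯5 is 4 semitones above the open D5 (D–D#–E–F–F#), so it sits at fret 4.

4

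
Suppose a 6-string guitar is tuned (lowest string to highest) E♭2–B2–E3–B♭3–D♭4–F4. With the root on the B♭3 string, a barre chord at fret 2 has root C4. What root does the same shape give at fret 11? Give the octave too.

Moving from fret 2 to fret 11 shifts the root by 9 semitones.
C4 up 9 semitones is A4.

A4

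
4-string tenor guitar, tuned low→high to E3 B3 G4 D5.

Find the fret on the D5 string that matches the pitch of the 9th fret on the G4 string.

2

G4 at fret 9 is G4 + 9 semitones = E5.
The open D5 string is 7 semitones above the open G4, so the same pitch on the D5 string lies at fret 9 − 7 = 2.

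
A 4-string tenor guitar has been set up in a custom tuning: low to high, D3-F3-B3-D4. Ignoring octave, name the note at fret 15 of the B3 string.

D

B3 is MIDI 59. Adding 15 gives 74; 74 mod 12 = 2, i.e. D.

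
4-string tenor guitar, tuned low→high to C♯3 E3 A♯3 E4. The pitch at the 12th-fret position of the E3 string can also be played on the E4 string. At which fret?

0

E3 at fret 12 is E3 + 12 semitones = E4.
The open E4 string is 12 semitones above the open E3, so the same pitch on the E4 string lies at fret 12 − 12 = 0.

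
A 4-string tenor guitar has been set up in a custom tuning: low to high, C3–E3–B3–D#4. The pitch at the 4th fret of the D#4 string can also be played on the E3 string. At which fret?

15

Fret 4 on D#4 is MIDI 63 + 4 = 67 (G4). On the E3 string (open MIDI 52), that pitch is 67 − 52 = fret 15.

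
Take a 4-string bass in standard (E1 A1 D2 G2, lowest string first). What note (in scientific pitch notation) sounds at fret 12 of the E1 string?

E1 is MIDI 28. Adding 12 gives 40, which is E2.

E2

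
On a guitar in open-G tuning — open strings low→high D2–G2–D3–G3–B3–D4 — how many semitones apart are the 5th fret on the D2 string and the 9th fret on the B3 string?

D2 at fret 5 → G2 (MIDI 43); B3 at fret 9 → G#4 (MIDI 68).
43 − 68 = -25, so the two pitches are 25 semitones apart, with G#4 the higher.

25 semitones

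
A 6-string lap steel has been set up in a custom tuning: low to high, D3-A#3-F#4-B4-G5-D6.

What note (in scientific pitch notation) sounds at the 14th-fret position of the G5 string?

G5 is MIDI 79. Adding 14 gives 93, which is A6.

A6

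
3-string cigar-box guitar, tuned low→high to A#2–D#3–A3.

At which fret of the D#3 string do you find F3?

F3 is 2 semitones above the open D#3 (D#–E–F), so it sits at fret 2.

2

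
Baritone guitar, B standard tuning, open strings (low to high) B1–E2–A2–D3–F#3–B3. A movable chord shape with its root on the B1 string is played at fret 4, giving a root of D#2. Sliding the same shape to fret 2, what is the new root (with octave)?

C#2

Moving from fret 4 to fret 2 shifts the root by -2 semitones.
D#2 down 2 semitones is C#2.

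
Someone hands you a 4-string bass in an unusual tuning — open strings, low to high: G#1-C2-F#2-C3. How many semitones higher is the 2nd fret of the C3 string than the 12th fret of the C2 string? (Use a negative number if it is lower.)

C3 at fret 2 → D3 (MIDI 50); C2 at fret 12 → C3 (MIDI 48).
50 − 48 = 2, so the two pitches are 2 semitones apart.

2 semitones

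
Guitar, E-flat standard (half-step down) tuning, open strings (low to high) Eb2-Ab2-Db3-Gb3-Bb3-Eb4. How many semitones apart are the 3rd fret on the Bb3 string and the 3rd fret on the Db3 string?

Bb3 at fret 3 → Db4 (MIDI 61); Db3 at fret 3 → E3 (MIDI 52).
61 − 52 = 9, so the two pitches are 9 semitones apart, with Db4 the higher.

9 semitones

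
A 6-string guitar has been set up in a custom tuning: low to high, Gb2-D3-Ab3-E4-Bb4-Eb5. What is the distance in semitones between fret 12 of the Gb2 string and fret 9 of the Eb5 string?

Gb2 at fret 12 → Gb3 (MIDI 54); Eb5 at fret 9 → C6 (MIDI 84).
54 − 84 = -30, so the two pitches are 30 semitones apart, with C6 the higher.

30 semitones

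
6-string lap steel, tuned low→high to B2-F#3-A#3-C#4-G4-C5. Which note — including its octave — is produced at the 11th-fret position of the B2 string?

B2 is MIDI 47. Adding 11 gives 58, which is A#3.
(Equivalently spelled Bb3.)

A#3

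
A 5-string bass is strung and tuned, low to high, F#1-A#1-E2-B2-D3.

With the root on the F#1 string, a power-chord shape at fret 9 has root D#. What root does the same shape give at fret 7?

Moving from fret 9 to fret 7 shifts the root by -2 semitones.
D# down 2 semitones is C#.

C#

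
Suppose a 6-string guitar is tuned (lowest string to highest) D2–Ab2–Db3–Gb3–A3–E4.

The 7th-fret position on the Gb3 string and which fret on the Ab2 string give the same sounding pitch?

17

Fret 7 on Gb3 is MIDI 54 + 7 = 61 (Db4). On the Ab2 string (open MIDI 44), that pitch is 61 − 44 = fret 17.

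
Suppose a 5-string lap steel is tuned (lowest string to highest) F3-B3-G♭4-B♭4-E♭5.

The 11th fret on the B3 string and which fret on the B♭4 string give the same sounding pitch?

0

Fret 11 on B3 is MIDI 59 + 11 = 70 (B♭4). On the B♭4 string (open MIDI 70), that pitch is 70 − 70 = fret 0.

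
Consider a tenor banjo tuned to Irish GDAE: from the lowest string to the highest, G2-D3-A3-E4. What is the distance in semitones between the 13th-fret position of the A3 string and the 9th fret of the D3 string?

A3 at fret 13 → A#4 (MIDI 70); D3 at fret 9 → B3 (MIDI 59).
70 − 59 = 11, so the two pitches are 11 semitones apart, with A#4 the higher.

11 semitones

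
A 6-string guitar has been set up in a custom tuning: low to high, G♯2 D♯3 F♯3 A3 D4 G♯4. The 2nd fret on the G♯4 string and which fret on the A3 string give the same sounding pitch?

G♯4 at fret 2 is G♯4 + 2 semitones = A♯4.
The open A3 string is 11 semitones below the open G♯4, so the same pitch on the A3 string lies at fret 2 + 11 = 13.

13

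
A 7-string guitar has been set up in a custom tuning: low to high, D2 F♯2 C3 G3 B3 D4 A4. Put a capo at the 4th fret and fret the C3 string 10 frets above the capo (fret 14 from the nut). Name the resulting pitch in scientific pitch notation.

The capo raises the open C3 by 4 semitones to E3; fretting 10 more gives C3 + 4 + 10 = C3 + 14 semitones = D4.

D4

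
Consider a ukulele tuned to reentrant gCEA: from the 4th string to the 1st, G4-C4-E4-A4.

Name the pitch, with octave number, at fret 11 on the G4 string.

G4 is MIDI 67. Adding 11 gives 78, which is F#5.

F#5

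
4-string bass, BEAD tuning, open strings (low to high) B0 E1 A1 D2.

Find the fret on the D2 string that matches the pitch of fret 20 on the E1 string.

10

E1 at fret 20 is E1 + 20 semitones = C3.
The open D2 string is 10 semitones above the open E1, so the same pitch on the D2 string lies at fret 20 − 10 = 10.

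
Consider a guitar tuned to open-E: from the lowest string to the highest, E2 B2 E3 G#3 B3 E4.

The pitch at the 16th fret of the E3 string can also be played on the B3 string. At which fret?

9

Fret 16 on E3 is MIDI 52 + 16 = 68 (G#4). On the B3 string (open MIDI 59), that pitch is 68 − 59 = fret 9.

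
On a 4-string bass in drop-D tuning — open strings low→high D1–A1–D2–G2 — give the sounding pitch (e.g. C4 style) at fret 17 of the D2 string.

G3

D2 is MIDI 38. Adding 17 gives 55, which is G3.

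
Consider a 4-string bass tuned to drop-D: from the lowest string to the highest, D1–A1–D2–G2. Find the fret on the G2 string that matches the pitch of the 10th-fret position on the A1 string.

A1 at fret 10 is A1 + 10 semitones = G2.
The open G2 string is 10 semitones above the open A1, so the same pitch on the G2 string lies at fret 10 − 10 = 0.

0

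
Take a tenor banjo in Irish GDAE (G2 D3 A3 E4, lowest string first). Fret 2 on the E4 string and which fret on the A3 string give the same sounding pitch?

9

Fret 2 on E4 is MIDI 64 + 2 = 66 (F#4). On the A3 string (open MIDI 57), that pitch is 66 − 57 = fret 9.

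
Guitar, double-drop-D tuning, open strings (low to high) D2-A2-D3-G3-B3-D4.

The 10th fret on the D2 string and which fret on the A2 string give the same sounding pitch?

Fret 10 on D2 is MIDI 38 + 10 = 48 (C3). On the A2 string (open MIDI 45), that pitch is 48 − 45 = fret 3.

3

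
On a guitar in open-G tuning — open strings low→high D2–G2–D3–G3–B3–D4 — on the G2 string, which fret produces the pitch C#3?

6

C#3 is 6 semitones above the open G2 (G–G#–A–A#–B–C–C#), so it sits at fret 6.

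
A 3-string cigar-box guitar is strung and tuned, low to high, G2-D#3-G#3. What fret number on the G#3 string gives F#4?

F#4 is 10 semitones above the open G#3 (G#–A–A#–B–…–E–F–F#), so it sits at fret 10.

10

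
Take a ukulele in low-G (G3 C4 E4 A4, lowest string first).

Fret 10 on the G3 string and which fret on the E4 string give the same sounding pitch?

1

Fret 10 on G3 is MIDI 55 + 10 = 65 (F4). On the E4 string (open MIDI 64), that pitch is 65 − 64 = fret 1.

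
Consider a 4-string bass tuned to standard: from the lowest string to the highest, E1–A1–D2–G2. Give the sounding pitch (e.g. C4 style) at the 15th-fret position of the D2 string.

F3

D2 is MIDI 38. Adding 15 gives 53, which is F3.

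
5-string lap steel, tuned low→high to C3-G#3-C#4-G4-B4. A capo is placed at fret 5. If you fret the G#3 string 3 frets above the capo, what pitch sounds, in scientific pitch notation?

E4

The capo raises the open G#3 by 5 semitones to C#4; fretting 3 more gives G#3 + 5 + 3 = G#3 + 8 semitones = E4.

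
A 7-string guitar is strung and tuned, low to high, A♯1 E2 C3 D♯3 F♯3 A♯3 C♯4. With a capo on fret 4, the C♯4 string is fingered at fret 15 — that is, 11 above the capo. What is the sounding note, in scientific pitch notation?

The capo raises the open C♯4 by 4 semitones to F4; fretting 11 more gives C♯4 + 4 + 11 = C♯4 + 15 semitones = E5.

E5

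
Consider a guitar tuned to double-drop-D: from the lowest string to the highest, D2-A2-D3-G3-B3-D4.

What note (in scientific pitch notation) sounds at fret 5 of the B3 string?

E4

B3 is MIDI 59. Adding 5 gives 64, which is E4.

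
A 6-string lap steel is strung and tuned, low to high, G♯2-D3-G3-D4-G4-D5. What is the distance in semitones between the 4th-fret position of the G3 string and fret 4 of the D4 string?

7 semitones

G3 at fret 4 → B3 (MIDI 59); D4 at fret 4 → F♯4 (MIDI 66).
59 − 66 = -7, so the two pitches are 7 semitones apart, with F♯4 the higher.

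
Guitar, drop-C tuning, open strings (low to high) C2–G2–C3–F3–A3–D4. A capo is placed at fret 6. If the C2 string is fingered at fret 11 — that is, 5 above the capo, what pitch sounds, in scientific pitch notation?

The capo raises the open C2 by 6 semitones to F♯2; fretting 5 more gives C2 + 6 + 5 = C2 + 11 semitones = B2.

B2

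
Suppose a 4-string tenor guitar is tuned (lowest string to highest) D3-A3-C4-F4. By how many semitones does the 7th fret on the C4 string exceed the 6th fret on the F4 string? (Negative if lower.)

-4 semitones

C4 at fret 7 → G4 (MIDI 67); F4 at fret 6 → B4 (MIDI 71).
67 − 71 = -4, so the two pitches are 4 semitones apart.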